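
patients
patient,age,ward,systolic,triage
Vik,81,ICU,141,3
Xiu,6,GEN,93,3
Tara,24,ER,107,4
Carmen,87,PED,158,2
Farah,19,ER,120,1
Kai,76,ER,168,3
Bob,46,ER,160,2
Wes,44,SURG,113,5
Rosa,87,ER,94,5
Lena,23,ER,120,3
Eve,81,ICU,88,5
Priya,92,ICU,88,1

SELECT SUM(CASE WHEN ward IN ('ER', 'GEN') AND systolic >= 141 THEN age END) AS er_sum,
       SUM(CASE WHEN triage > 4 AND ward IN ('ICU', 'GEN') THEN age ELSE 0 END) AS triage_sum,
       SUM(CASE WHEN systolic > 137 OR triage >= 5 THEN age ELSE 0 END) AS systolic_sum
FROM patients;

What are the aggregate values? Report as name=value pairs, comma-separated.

er_sum=122, triage_sum=81, systolic_sum=502

[er_sum: ward IN ('ER', 'GEN') AND systolic >= 141]
patient=Vik: ✗
patient=Xiu: ✗
patient=Tara: ✗
patient=Carmen: ✗
patient=Farah: ✗
patient=Kai: ✓ → 76
patient=Bob: ✓ → 46
patient=Wes: ✗
patient=Rosa: ✗
patient=Lena: ✗
patient=Eve: ✗
patient=Priya: ✗
er_sum = 76 + 46 = 122
—
[triage_sum: triage > 4 AND ward IN ('ICU', 'GEN')]
patient=Vik: ✗
patient=Xiu: ✗
patient=Tara: ✗
patient=Carmen: ✗
patient=Farah: ✗
patient=Kai: ✗
patient=Bob: ✗
patient=Wes: ✗
patient=Rosa: ✗
patient=Lena: ✗
patient=Eve: ✓ → 81
patient=Priya: ✗
triage_sum = 81
—
[systolic_sum: systolic > 137 OR triage >= 5]
patient=Vik: ✓ → 81
patient=Xiu: ✗
patient=Tara: ✗
patient=Carmen: ✓ → 87
patient=Farah: ✗
patient=Kai: ✓ → 76
patient=Bob: ✓ → 46
patient=Wes: ✓ → 44
patient=Rosa: ✓ → 87
patient=Lena: ✗
patient=Eve: ✓ → 81
patient=Priya: ✗
systolic_sum = 81 + 87 + 76 + 46 + 44 + 87 + 81 = 502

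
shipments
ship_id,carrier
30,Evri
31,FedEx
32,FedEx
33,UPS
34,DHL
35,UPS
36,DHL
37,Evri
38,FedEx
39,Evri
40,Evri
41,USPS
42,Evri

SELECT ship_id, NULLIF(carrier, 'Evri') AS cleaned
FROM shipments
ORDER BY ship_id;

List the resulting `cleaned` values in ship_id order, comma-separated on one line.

NULL, FedEx, FedEx, UPS, DHL, UPS, DHL, NULL, FedEx, NULL, NULL, USPS, NULL

ship_id=30: carrier=Evri vs Evri: equal → NULL
ship_id=31: carrier=FedEx vs Evri: differ → FedEx
ship_id=32: carrier=FedEx vs Evri: differ → FedEx
ship_id=33: carrier=UPS vs Evri: differ → UPS
ship_id=34: carrier=DHL vs Evri: differ → DHL
ship_id=35: carrier=UPS vs Evri: differ → UPS
ship_id=36: carrier=DHL vs Evri: differ → DHL
ship_id=37: carrier=Evri vs Evri: equal → NULL
ship_id=38: carrier=FedEx vs Evri: differ → FedEx
ship_id=39: carrier=Evri vs Evri: equal → NULL
ship_id=40: carrier=Evri vs Evri: equal → NULL
ship_id=41: carrier=USPS vs Evri: differ → USPS
ship_id=42: carrier=Evri vs Evri: equal → NULL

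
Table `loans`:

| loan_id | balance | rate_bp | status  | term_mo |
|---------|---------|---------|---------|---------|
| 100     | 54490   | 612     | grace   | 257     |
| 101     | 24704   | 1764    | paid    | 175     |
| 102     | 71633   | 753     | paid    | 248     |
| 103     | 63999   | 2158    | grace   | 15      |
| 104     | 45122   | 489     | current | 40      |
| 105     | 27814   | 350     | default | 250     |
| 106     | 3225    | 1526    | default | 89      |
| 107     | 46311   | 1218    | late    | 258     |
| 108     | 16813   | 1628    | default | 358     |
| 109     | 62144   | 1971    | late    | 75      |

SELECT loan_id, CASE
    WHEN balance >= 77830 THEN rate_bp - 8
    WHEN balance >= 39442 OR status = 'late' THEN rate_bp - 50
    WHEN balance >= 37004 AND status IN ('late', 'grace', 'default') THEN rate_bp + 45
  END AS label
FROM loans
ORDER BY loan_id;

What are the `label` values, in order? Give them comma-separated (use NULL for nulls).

loan_id=100: balance >= 39442 OR status = 'late' → 562
loan_id=101: (no match → NULL) → NULL
loan_id=102: balance >= 39442 OR status = 'late' → 703
loan_id=103: balance >= 39442 OR status = 'late' → 2108
loan_id=104: balance >= 39442 OR status = 'late' → 439
loan_id=105: (no match → NULL) → NULL
loan_id=106: (no match → NULL) → NULL
loan_id=107: balance >= 39442 OR status = 'late' → 1168
loan_id=108: (no match → NULL) → NULL
loan_id=109: balance >= 39442 OR status = 'late' → 1921

562, NULL, 703, 2108, 439, NULL, NULL, 1168, NULL, 1921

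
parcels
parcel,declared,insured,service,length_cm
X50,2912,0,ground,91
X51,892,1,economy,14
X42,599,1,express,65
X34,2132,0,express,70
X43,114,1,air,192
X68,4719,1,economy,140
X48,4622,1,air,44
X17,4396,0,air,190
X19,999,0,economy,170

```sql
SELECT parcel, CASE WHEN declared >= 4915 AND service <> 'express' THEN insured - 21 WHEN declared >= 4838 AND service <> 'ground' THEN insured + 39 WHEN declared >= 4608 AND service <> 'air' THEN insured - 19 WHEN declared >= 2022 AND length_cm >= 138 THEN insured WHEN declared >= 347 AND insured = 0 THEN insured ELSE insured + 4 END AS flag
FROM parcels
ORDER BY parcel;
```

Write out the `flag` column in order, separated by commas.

0, 0, 0, 5, 5, 5, 0, 5, -18

parcel=X17: declared >= 2022 AND length_cm >= 138 → 0
parcel=X19: declared >= 347 AND insured = 0 → 0
parcel=X34: declared >= 347 AND insured = 0 → 0
parcel=X42: ELSE → 5
parcel=X43: ELSE → 5
parcel=X48: ELSE → 5
parcel=X50: declared >= 347 AND insured = 0 → 0
parcel=X51: ELSE → 5
parcel=X68: declared >= 4608 AND service <> 'air' → -18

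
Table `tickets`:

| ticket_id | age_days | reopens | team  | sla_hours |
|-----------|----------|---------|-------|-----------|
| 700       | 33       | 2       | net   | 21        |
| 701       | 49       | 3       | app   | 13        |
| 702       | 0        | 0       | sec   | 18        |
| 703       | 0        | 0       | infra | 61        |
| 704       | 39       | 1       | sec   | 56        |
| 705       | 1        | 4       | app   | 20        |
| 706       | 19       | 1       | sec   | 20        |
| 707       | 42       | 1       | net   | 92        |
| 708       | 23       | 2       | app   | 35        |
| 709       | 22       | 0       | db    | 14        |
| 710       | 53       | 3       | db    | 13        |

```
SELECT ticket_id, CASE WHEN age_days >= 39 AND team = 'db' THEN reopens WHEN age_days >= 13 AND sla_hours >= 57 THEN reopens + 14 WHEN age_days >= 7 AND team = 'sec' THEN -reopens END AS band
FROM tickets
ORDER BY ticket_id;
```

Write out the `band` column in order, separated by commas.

ticket_id=700: (no match → NULL) → NULL
ticket_id=701: (no match → NULL) → NULL
ticket_id=702: (no match → NULL) → NULL
ticket_id=703: (no match → NULL) → NULL
ticket_id=704: age_days >= 7 AND team = 'sec' → -1
ticket_id=705: (no match → NULL) → NULL
ticket_id=706: age_days >= 7 AND team = 'sec' → -1
ticket_id=707: age_days >= 13 AND sla_hours >= 57 → 15
ticket_id=708: (no match → NULL) → NULL
ticket_id=709: (no match → NULL) → NULL
ticket_id=710: age_days >= 39 AND team = 'db' → 3

NULL, NULL, NULL, NULL, -1, NULL, -1, 15, NULL, NULL, 3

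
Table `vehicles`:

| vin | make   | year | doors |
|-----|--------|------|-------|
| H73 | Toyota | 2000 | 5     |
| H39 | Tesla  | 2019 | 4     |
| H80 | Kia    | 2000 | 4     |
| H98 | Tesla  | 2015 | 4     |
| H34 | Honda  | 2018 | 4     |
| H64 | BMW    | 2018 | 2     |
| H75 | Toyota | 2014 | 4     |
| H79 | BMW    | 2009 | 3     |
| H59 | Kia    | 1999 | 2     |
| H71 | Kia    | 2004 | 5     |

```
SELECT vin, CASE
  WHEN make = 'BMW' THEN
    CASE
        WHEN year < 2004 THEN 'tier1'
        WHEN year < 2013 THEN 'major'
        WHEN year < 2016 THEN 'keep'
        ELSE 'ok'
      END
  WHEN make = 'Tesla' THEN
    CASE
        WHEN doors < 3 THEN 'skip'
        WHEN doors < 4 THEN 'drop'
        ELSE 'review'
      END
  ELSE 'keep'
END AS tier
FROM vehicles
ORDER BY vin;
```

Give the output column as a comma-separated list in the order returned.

vin=H34: make='Honda' → outer ELSE → keep
vin=H39: make='Tesla' → inner[ELSE] → review
vin=H59: make='Kia' → outer ELSE → keep
vin=H64: make='BMW' → inner[ELSE] → ok
vin=H71: make='Kia' → outer ELSE → keep
vin=H73: make='Toyota' → outer ELSE → keep
vin=H75: make='Toyota' → outer ELSE → keep
vin=H79: make='BMW' → inner[year < 2013] → major
vin=H80: make='Kia' → outer ELSE → keep
vin=H98: make='Tesla' → inner[ELSE] → review

keep, review, keep, ok, keep, keep, keep, major, keep, review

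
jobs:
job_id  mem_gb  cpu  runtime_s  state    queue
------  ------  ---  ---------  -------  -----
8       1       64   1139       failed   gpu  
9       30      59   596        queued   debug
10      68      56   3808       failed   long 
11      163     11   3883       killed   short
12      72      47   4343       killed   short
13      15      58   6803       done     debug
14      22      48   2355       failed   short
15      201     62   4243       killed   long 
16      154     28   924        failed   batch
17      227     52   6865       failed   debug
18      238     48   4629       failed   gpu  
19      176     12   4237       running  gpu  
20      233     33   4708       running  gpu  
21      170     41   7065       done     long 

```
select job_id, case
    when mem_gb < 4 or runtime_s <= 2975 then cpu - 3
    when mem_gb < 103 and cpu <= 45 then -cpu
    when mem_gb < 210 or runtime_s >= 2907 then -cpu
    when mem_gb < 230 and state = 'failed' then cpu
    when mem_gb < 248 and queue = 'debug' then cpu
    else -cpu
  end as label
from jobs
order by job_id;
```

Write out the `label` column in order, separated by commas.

61, 56, -56, -11, -47, -58, 45, -62, 25, -52, -48, -12, -33, -41

job_id=8: mem_gb < 4 or runtime_s <= 2975 → 61
job_id=9: mem_gb < 4 or runtime_s <= 2975 → 56
job_id=10: mem_gb < 210 or runtime_s >= 2907 → -56
job_id=11: mem_gb < 210 or runtime_s >= 2907 → -11
job_id=12: mem_gb < 210 or runtime_s >= 2907 → -47
job_id=13: mem_gb < 210 or runtime_s >= 2907 → -58
job_id=14: mem_gb < 4 or runtime_s <= 2975 → 45
job_id=15: mem_gb < 210 or runtime_s >= 2907 → -62
job_id=16: mem_gb < 4 or runtime_s <= 2975 → 25
job_id=17: mem_gb < 210 or runtime_s >= 2907 → -52
job_id=18: mem_gb < 210 or runtime_s >= 2907 → -48
job_id=19: mem_gb < 210 or runtime_s >= 2907 → -12
job_id=20: mem_gb < 210 or runtime_s >= 2907 → -33
job_id=21: mem_gb < 210 or runtime_s >= 2907 → -41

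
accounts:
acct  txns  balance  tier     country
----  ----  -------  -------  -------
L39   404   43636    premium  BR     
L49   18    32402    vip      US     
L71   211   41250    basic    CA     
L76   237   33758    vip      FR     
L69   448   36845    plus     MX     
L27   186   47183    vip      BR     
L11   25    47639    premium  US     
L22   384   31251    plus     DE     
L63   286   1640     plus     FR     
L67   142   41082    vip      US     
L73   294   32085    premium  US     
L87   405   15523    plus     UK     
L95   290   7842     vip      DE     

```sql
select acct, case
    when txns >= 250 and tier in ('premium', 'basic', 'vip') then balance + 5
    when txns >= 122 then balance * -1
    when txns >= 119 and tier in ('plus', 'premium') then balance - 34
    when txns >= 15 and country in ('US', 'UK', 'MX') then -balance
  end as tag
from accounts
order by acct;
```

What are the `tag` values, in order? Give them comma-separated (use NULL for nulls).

acct=L11: txns >= 15 and country in ('US', 'UK', 'MX') → -47639
acct=L22: txns >= 122 → -31251
acct=L27: txns >= 122 → -47183
acct=L39: txns >= 250 and tier in ('premium', 'basic', 'vip') → 43641
acct=L49: txns >= 15 and country in ('US', 'UK', 'MX') → -32402
acct=L63: txns >= 122 → -1640
acct=L67: txns >= 122 → -41082
acct=L69: txns >= 122 → -36845
acct=L71: txns >= 122 → -41250
acct=L73: txns >= 250 and tier in ('premium', 'basic', 'vip') → 32090
acct=L76: txns >= 122 → -33758
acct=L87: txns >= 122 → -15523
acct=L95: txns >= 250 and tier in ('premium', 'basic', 'vip') → 7847

-47639, -31251, -47183, 43641, -32402, -1640, -41082, -36845, -41250, 32090, -33758, -15523, 7847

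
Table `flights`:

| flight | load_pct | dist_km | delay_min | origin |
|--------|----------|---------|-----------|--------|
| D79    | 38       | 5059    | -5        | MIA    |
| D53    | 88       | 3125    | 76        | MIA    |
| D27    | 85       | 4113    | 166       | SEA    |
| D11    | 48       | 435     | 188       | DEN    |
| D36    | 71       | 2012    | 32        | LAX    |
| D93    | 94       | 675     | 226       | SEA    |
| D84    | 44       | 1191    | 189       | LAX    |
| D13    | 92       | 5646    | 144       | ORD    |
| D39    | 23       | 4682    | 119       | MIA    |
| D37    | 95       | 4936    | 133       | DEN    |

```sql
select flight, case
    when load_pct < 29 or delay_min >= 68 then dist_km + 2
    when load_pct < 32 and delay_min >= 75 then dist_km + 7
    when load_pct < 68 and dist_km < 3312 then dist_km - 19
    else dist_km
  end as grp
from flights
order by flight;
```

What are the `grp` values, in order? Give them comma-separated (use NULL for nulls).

437, 5648, 4115, 2012, 4938, 4684, 3127, 5059, 1193, 677

flight=D11: load_pct < 29 or delay_min >= 68 → 437
flight=D13: load_pct < 29 or delay_min >= 68 → 5648
flight=D27: load_pct < 29 or delay_min >= 68 → 4115
flight=D36: ELSE → 2012
flight=D37: load_pct < 29 or delay_min >= 68 → 4938
flight=D39: load_pct < 29 or delay_min >= 68 → 4684
flight=D53: load_pct < 29 or delay_min >= 68 → 3127
flight=D79: ELSE → 5059
flight=D84: load_pct < 29 or delay_min >= 68 → 1193
flight=D93: load_pct < 29 or delay_min >= 68 → 677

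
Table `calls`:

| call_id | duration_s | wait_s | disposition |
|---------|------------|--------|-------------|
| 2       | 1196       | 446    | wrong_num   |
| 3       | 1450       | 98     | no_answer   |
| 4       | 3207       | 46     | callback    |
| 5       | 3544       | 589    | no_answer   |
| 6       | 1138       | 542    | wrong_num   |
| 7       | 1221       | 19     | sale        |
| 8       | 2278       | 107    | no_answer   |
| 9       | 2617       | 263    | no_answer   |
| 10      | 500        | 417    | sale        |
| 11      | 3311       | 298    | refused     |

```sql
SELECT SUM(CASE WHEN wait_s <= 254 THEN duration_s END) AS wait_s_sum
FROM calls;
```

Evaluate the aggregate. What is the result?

call_id=2: ✗
call_id=3: ✓ → 1450
call_id=4: ✓ → 3207
call_id=5: ✗
call_id=6: ✗
call_id=7: ✓ → 1221
call_id=8: ✓ → 2278
call_id=9: ✗
call_id=10: ✗
call_id=11: ✗
wait_s_sum = 1450 + 3207 + 1221 + 2278 = 8156

8156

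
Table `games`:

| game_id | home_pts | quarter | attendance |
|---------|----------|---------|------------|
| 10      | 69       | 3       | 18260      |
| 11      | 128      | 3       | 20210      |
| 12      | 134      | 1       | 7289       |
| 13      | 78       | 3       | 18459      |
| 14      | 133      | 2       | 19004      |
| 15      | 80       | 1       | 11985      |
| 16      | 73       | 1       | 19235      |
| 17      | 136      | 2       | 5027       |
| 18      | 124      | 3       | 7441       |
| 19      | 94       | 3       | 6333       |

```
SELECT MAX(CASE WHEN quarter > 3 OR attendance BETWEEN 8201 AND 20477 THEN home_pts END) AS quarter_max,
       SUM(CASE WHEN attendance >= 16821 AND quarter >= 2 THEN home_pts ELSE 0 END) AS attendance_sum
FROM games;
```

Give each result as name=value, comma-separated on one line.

quarter_max=133, attendance_sum=408

[quarter_max: quarter > 3 OR attendance BETWEEN 8201 AND 20477]
game_id=10: ✓ → 69
game_id=11: ✓ → 128
game_id=12: ✗
game_id=13: ✓ → 78
game_id=14: ✓ → 133
game_id=15: ✓ → 80
game_id=16: ✓ → 73
game_id=17: ✗
game_id=18: ✗
game_id=19: ✗
quarter_max = MAX(69, 128, 78, 133, 80, 73) = 133
—
[attendance_sum: attendance >= 16821 AND quarter >= 2]
game_id=10: ✓ → 69
game_id=11: ✓ → 128
game_id=12: ✗
game_id=13: ✓ → 78
game_id=14: ✓ → 133
game_id=15: ✗
game_id=16: ✗
game_id=17: ✗
game_id=18: ✗
game_id=19: ✗
attendance_sum = 69 + 128 + 78 + 133 = 408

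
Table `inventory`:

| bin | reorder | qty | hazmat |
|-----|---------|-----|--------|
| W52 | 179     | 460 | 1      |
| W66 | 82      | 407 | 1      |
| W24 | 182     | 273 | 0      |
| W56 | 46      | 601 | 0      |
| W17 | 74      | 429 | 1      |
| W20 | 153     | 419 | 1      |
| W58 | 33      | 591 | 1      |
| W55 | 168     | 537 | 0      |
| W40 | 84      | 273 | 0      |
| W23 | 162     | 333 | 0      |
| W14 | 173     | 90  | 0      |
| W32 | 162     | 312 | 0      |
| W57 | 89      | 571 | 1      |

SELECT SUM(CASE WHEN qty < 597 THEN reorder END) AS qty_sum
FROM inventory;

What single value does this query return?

bin=W52: ✓ → 179
bin=W66: ✓ → 82
bin=W24: ✓ → 182
bin=W56: ✗
bin=W17: ✓ → 74
bin=W20: ✓ → 153
bin=W58: ✓ → 33
bin=W55: ✓ → 168
bin=W40: ✓ → 84
bin=W23: ✓ → 162
bin=W14: ✓ → 173
bin=W32: ✓ → 162
bin=W57: ✓ → 89
qty_sum = 179 + 82 + 182 + 74 + 153 + 33 + 168 + 84 + 162 + 173 + 162 + 89 = 1541

1541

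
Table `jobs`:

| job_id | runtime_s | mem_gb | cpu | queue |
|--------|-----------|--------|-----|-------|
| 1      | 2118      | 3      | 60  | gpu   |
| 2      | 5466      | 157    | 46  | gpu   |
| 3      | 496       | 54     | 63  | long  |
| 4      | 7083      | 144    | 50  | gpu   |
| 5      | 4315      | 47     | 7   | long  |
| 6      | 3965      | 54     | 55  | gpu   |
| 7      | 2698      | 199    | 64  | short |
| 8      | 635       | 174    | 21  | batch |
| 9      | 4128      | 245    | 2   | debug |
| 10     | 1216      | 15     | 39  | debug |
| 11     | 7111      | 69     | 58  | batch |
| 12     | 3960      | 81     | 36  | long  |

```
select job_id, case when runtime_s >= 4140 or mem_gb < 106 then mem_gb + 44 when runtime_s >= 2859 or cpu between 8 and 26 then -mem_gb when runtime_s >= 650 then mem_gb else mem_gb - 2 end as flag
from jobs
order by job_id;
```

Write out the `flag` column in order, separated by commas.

job_id=1: runtime_s >= 4140 or mem_gb < 106 → 47
job_id=2: runtime_s >= 4140 or mem_gb < 106 → 201
job_id=3: runtime_s >= 4140 or mem_gb < 106 → 98
job_id=4: runtime_s >= 4140 or mem_gb < 106 → 188
job_id=5: runtime_s >= 4140 or mem_gb < 106 → 91
job_id=6: runtime_s >= 4140 or mem_gb < 106 → 98
job_id=7: runtime_s >= 650 → 199
job_id=8: runtime_s >= 2859 or cpu between 8 and 26 → -174
job_id=9: runtime_s >= 2859 or cpu between 8 and 26 → -245
job_id=10: runtime_s >= 4140 or mem_gb < 106 → 59
job_id=11: runtime_s >= 4140 or mem_gb < 106 → 113
job_id=12: runtime_s >= 4140 or mem_gb < 106 → 125

47, 201, 98, 188, 91, 98, 199, -174, -245, 59, 113, 125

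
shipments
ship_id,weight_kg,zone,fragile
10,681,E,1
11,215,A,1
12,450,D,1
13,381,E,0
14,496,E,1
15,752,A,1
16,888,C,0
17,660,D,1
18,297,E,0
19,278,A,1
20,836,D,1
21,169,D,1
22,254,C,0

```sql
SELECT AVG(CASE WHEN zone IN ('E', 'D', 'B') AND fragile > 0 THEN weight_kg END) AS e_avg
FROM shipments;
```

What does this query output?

548.6666666667

ship_id=10: ✓ → 681
ship_id=11: ✗
ship_id=12: ✓ → 450
ship_id=13: ✗
ship_id=14: ✓ → 496
ship_id=15: ✗
ship_id=16: ✗
ship_id=17: ✓ → 660
ship_id=18: ✗
ship_id=19: ✗
ship_id=20: ✓ → 836
ship_id=21: ✓ → 169
ship_id=22: ✗
e_avg = (681 + 450 + 496 + 660 + 836 + 169) / 6 = 548.6666666667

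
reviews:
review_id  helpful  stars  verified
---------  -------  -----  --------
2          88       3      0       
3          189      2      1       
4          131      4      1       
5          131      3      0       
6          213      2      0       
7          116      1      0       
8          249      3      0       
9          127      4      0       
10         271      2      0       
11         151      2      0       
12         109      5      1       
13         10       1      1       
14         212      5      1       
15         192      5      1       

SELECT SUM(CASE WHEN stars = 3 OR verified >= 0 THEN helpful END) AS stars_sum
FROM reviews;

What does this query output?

review_id=2: ✓ → 88
review_id=3: ✓ → 189
review_id=4: ✓ → 131
review_id=5: ✓ → 131
review_id=6: ✓ → 213
review_id=7: ✓ → 116
review_id=8: ✓ → 249
review_id=9: ✓ → 127
review_id=10: ✓ → 271
review_id=11: ✓ → 151
review_id=12: ✓ → 109
review_id=13: ✓ → 10
review_id=14: ✓ → 212
review_id=15: ✓ → 192
stars_sum = 88 + 189 + 131 + 131 + 213 + 116 + 249 + 127 + 271 + 151 + 109 + 10 + 212 + 192 = 2189

2189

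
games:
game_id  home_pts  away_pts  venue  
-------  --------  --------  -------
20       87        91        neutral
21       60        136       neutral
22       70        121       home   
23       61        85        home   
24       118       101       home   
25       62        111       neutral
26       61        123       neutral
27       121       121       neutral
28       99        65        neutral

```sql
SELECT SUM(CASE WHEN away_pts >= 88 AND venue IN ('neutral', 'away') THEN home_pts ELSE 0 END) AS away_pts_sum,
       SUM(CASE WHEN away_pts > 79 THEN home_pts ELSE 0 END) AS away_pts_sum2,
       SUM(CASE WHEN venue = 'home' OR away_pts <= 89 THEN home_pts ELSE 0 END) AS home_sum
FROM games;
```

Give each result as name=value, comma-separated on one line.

away_pts_sum=391, away_pts_sum2=640, home_sum=348

[away_pts_sum: away_pts >= 88 AND venue IN ('neutral', 'away')]
game_id=20: ✓ → 87
game_id=21: ✓ → 60
game_id=22: ✗
game_id=23: ✗
game_id=24: ✗
game_id=25: ✓ → 62
game_id=26: ✓ → 61
game_id=27: ✓ → 121
game_id=28: ✗
away_pts_sum = 87 + 60 + 62 + 61 + 121 = 391
—
[away_pts_sum2: away_pts > 79]
game_id=20: ✓ → 87
game_id=21: ✓ → 60
game_id=22: ✓ → 70
game_id=23: ✓ → 61
game_id=24: ✓ → 118
game_id=25: ✓ → 62
game_id=26: ✓ → 61
game_id=27: ✓ → 121
game_id=28: ✗
away_pts_sum2 = 87 + 60 + 70 + 61 + 118 + 62 + 61 + 121 = 640
—
[home_sum: venue = 'home' OR away_pts <= 89]
game_id=20: ✗
game_id=21: ✗
game_id=22: ✓ → 70
game_id=23: ✓ → 61
game_id=24: ✓ → 118
game_id=25: ✗
game_id=26: ✗
game_id=27: ✗
game_id=28: ✓ → 99
home_sum = 70 + 61 + 118 + 99 = 348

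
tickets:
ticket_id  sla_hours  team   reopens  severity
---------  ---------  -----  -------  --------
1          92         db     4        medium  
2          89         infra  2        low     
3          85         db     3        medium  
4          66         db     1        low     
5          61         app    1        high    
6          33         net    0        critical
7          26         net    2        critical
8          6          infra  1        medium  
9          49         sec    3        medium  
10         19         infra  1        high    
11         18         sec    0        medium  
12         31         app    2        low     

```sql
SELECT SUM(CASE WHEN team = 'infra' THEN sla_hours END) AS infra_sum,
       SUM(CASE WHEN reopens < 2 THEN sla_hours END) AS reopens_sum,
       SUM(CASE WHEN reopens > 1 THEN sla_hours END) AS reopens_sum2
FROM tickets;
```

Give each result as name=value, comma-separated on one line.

[infra_sum: team = 'infra']
ticket_id=1: ✗
ticket_id=2: ✓ → 89
ticket_id=3: ✗
ticket_id=4: ✗
ticket_id=5: ✗
ticket_id=6: ✗
ticket_id=7: ✗
ticket_id=8: ✓ → 6
ticket_id=9: ✗
ticket_id=10: ✓ → 19
ticket_id=11: ✗
ticket_id=12: ✗
infra_sum = 89 + 6 + 19 = 114
—
[reopens_sum: reopens < 2]
ticket_id=1: ✗
ticket_id=2: ✗
ticket_id=3: ✗
ticket_id=4: ✓ → 66
ticket_id=5: ✓ → 61
ticket_id=6: ✓ → 33
ticket_id=7: ✗
ticket_id=8: ✓ → 6
ticket_id=9: ✗
ticket_id=10: ✓ → 19
ticket_id=11: ✓ → 18
ticket_id=12: ✗
reopens_sum = 66 + 61 + 33 + 6 + 19 + 18 = 203
—
[reopens_sum2: reopens > 1]
ticket_id=1: ✓ → 92
ticket_id=2: ✓ → 89
ticket_id=3: ✓ → 85
ticket_id=4: ✗
ticket_id=5: ✗
ticket_id=6: ✗
ticket_id=7: ✓ → 26
ticket_id=8: ✗
ticket_id=9: ✓ → 49
ticket_id=10: ✗
ticket_id=11: ✗
ticket_id=12: ✓ → 31
reopens_sum2 = 92 + 89 + 85 + 26 + 49 + 31 = 372

infra_sum=114, reopens_sum=203, reopens_sum2=372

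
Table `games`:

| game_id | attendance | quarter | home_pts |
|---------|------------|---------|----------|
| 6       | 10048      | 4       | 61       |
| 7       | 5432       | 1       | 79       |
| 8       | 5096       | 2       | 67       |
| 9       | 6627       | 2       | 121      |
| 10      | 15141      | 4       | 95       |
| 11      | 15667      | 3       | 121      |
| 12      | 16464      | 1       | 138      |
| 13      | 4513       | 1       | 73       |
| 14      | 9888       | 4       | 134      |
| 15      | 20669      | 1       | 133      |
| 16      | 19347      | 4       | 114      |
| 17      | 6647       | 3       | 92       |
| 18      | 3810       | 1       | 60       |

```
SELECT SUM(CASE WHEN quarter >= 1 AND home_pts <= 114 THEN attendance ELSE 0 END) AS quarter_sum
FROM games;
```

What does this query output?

70034

game_id=6: ✓ → 10048
game_id=7: ✓ → 5432
game_id=8: ✓ → 5096
game_id=9: ✗
game_id=10: ✓ → 15141
game_id=11: ✗
game_id=12: ✗
game_id=13: ✓ → 4513
game_id=14: ✗
game_id=15: ✗
game_id=16: ✓ → 19347
game_id=17: ✓ → 6647
game_id=18: ✓ → 3810
quarter_sum = 10048 + 5432 + 5096 + 15141 + 4513 + 19347 + 6647 + 3810 = 70034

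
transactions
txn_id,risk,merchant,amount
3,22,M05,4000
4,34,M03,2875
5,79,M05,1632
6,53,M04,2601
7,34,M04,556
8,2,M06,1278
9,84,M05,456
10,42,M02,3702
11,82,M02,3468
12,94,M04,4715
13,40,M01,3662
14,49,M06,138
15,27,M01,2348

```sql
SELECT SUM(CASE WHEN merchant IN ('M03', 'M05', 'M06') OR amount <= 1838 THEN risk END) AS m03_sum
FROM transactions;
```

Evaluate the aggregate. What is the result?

txn_id=3: ✓ → 22
txn_id=4: ✓ → 34
txn_id=5: ✓ → 79
txn_id=6: ✗
txn_id=7: ✓ → 34
txn_id=8: ✓ → 2
txn_id=9: ✓ → 84
txn_id=10: ✗
txn_id=11: ✗
txn_id=12: ✗
txn_id=13: ✗
txn_id=14: ✓ → 49
txn_id=15: ✗
m03_sum = 22 + 34 + 79 + 34 + 2 + 84 + 49 = 304

304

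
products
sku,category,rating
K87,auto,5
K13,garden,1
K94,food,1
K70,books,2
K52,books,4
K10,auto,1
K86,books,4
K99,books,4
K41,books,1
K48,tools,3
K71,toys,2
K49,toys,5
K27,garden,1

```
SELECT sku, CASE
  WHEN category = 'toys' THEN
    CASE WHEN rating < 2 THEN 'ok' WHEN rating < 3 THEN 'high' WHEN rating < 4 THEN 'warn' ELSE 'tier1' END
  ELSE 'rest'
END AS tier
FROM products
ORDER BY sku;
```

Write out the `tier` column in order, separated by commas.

rest, rest, rest, rest, rest, tier1, rest, rest, high, rest, rest, rest, rest

sku=K10: category='auto' → outer ELSE → rest
sku=K13: category='garden' → outer ELSE → rest
sku=K27: category='garden' → outer ELSE → rest
sku=K41: category='books' → outer ELSE → rest
sku=K48: category='tools' → outer ELSE → rest
sku=K49: category='toys' → inner[ELSE] → tier1
sku=K52: category='books' → outer ELSE → rest
sku=K70: category='books' → outer ELSE → rest
sku=K71: category='toys' → inner[rating < 3] → high
sku=K86: category='books' → outer ELSE → rest
sku=K87: category='auto' → outer ELSE → rest
sku=K94: category='food' → outer ELSE → rest
sku=K99: category='books' → outer ELSE → rest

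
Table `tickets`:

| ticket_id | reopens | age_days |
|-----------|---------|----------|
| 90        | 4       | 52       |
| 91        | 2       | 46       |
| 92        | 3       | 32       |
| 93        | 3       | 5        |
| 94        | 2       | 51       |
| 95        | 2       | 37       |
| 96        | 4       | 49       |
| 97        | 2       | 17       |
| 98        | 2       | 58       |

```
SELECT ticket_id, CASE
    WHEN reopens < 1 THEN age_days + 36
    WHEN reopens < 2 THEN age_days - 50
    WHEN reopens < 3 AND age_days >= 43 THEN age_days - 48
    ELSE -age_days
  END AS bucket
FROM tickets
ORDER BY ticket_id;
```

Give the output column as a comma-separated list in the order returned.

-52, -2, -32, -5, 3, -37, -49, -17, 10

ticket_id=90: ELSE → -52
ticket_id=91: reopens < 3 AND age_days >= 43 → -2
ticket_id=92: ELSE → -32
ticket_id=93: ELSE → -5
ticket_id=94: reopens < 3 AND age_days >= 43 → 3
ticket_id=95: ELSE → -37
ticket_id=96: ELSE → -49
ticket_id=97: ELSE → -17
ticket_id=98: reopens < 3 AND age_days >= 43 → 10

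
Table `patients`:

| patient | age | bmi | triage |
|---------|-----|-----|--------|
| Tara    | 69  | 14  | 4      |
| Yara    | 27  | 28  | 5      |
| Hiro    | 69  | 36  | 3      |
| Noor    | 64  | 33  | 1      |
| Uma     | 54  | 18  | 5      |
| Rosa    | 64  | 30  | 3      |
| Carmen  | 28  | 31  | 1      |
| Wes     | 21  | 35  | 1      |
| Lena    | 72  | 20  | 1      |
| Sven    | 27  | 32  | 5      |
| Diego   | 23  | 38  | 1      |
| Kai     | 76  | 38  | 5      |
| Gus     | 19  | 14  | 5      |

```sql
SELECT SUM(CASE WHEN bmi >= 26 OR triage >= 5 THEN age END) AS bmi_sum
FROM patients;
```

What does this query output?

472

patient=Tara: ✗
patient=Yara: ✓ → 27
patient=Hiro: ✓ → 69
patient=Noor: ✓ → 64
patient=Uma: ✓ → 54
patient=Rosa: ✓ → 64
patient=Carmen: ✓ → 28
patient=Wes: ✓ → 21
patient=Lena: ✗
patient=Sven: ✓ → 27
patient=Diego: ✓ → 23
patient=Kai: ✓ → 76
patient=Gus: ✓ → 19
bmi_sum = 27 + 69 + 64 + 54 + 64 + 28 + 21 + 27 + 23 + 76 + 19 = 472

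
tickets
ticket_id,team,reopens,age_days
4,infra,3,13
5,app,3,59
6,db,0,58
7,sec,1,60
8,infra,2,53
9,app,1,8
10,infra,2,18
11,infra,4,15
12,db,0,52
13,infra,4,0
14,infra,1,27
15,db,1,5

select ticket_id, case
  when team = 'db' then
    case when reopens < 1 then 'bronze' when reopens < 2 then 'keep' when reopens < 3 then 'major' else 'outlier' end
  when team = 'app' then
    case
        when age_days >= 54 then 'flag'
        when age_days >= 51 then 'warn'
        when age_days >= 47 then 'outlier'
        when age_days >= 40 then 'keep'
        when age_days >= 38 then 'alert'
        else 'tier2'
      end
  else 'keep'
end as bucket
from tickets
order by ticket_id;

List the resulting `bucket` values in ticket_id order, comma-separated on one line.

ticket_id=4: team='infra' → outer ELSE → keep
ticket_id=5: team='app' → inner[age_days >= 54] → flag
ticket_id=6: team='db' → inner[reopens < 1] → bronze
ticket_id=7: team='sec' → outer ELSE → keep
ticket_id=8: team='infra' → outer ELSE → keep
ticket_id=9: team='app' → inner[ELSE] → tier2
ticket_id=10: team='infra' → outer ELSE → keep
ticket_id=11: team='infra' → outer ELSE → keep
ticket_id=12: team='db' → inner[reopens < 1] → bronze
ticket_id=13: team='infra' → outer ELSE → keep
ticket_id=14: team='infra' → outer ELSE → keep
ticket_id=15: team='db' → inner[reopens < 2] → keep

keep, flag, bronze, keep, keep, tier2, keep, keep, bronze, keep, keep, keep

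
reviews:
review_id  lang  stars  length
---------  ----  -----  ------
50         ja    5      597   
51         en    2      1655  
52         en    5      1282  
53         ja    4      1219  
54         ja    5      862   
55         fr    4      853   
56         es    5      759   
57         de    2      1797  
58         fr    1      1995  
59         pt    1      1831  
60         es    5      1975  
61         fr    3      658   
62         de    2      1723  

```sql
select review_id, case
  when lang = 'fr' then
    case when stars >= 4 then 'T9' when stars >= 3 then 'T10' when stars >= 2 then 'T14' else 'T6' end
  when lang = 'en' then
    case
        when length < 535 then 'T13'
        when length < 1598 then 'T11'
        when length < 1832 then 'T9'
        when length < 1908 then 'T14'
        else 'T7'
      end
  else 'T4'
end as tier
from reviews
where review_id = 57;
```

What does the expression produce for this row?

T4

review_id = 57: lang=de, stars=2, length=1797.
lang='de' → outer ELSE → T4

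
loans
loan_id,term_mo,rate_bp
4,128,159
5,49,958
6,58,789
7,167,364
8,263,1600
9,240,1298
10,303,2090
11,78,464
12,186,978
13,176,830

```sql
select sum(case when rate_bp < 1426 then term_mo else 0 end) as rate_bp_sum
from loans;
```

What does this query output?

1082

loan_id=4: ✓ → 128
loan_id=5: ✓ → 49
loan_id=6: ✓ → 58
loan_id=7: ✓ → 167
loan_id=8: ✗
loan_id=9: ✓ → 240
loan_id=10: ✗
loan_id=11: ✓ → 78
loan_id=12: ✓ → 186
loan_id=13: ✓ → 176
rate_bp_sum = 128 + 49 + 58 + 167 + 240 + 78 + 186 + 176 = 1082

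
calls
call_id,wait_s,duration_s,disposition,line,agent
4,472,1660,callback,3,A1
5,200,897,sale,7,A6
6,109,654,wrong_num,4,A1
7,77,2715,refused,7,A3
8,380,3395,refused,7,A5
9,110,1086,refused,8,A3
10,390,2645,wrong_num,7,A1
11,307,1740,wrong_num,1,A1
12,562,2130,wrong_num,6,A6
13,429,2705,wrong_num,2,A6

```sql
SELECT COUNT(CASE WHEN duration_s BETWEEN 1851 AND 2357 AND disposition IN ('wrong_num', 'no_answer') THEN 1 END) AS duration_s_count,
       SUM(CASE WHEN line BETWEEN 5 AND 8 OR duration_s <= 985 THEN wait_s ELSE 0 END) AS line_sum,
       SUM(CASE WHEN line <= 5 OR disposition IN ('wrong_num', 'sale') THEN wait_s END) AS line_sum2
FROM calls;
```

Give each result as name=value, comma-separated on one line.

duration_s_count=1, line_sum=1828, line_sum2=2469

[duration_s_count: duration_s BETWEEN 1851 AND 2357 AND disposition IN ('wrong_num', 'no_answer')]
call_id=4: ✗
call_id=5: ✗
call_id=6: ✗
call_id=7: ✗
call_id=8: ✗
call_id=9: ✗
call_id=10: ✗
call_id=11: ✗
call_id=12: ✓ → 1
call_id=13: ✗
duration_s_count = COUNT(1) = 1
—
[line_sum: line BETWEEN 5 AND 8 OR duration_s <= 985]
call_id=4: ✗
call_id=5: ✓ → 200
call_id=6: ✓ → 109
call_id=7: ✓ → 77
call_id=8: ✓ → 380
call_id=9: ✓ → 110
call_id=10: ✓ → 390
call_id=11: ✗
call_id=12: ✓ → 562
call_id=13: ✗
line_sum = 200 + 109 + 77 + 380 + 110 + 390 + 562 = 1828
—
[line_sum2: line <= 5 OR disposition IN ('wrong_num', 'sale')]
call_id=4: ✓ → 472
call_id=5: ✓ → 200
call_id=6: ✓ → 109
call_id=7: ✗
call_id=8: ✗
call_id=9: ✗
call_id=10: ✓ → 390
call_id=11: ✓ → 307
call_id=12: ✓ → 562
call_id=13: ✓ → 429
line_sum2 = 472 + 200 + 109 + 390 + 307 + 562 + 429 = 2469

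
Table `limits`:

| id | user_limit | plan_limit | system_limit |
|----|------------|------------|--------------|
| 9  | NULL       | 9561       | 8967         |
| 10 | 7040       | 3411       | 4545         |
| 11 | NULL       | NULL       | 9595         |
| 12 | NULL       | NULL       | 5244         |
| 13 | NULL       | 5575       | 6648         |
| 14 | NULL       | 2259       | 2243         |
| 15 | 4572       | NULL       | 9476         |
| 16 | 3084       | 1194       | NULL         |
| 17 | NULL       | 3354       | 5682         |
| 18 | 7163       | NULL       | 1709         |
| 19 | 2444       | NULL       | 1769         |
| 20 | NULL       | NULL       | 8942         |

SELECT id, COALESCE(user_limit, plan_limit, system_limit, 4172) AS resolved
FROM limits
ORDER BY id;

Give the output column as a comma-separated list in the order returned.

9561, 7040, 9595, 5244, 5575, 2259, 4572, 3084, 3354, 7163, 2444, 8942

id=9: user_limit=NULL, plan_limit=9561 → 9561
id=10: user_limit=7040 → 7040
id=11: user_limit=NULL, plan_limit=NULL, system_limit=9595 → 9595
id=12: user_limit=NULL, plan_limit=NULL, system_limit=5244 → 5244
id=13: user_limit=NULL, plan_limit=5575 → 5575
id=14: user_limit=NULL, plan_limit=2259 → 2259
id=15: user_limit=4572 → 4572
id=16: user_limit=3084 → 3084
id=17: user_limit=NULL, plan_limit=3354 → 3354
id=18: user_limit=7163 → 7163
id=19: user_limit=2444 → 2444
id=20: user_limit=NULL, plan_limit=NULL, system_limit=8942 → 8942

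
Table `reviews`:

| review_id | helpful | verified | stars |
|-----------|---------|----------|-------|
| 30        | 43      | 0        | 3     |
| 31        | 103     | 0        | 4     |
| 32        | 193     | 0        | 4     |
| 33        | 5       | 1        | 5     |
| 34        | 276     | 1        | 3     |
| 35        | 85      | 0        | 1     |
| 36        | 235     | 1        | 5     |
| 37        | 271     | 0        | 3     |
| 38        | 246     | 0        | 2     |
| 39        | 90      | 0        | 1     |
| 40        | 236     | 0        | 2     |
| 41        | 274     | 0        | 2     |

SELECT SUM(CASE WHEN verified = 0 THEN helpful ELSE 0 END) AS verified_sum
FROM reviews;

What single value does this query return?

1541

review_id=30: ✓ → 43
review_id=31: ✓ → 103
review_id=32: ✓ → 193
review_id=33: ✗
review_id=34: ✗
review_id=35: ✓ → 85
review_id=36: ✗
review_id=37: ✓ → 271
review_id=38: ✓ → 246
review_id=39: ✓ → 90
review_id=40: ✓ → 236
review_id=41: ✓ → 274
verified_sum = 43 + 103 + 193 + 85 + 271 + 246 + 90 + 236 + 274 = 1541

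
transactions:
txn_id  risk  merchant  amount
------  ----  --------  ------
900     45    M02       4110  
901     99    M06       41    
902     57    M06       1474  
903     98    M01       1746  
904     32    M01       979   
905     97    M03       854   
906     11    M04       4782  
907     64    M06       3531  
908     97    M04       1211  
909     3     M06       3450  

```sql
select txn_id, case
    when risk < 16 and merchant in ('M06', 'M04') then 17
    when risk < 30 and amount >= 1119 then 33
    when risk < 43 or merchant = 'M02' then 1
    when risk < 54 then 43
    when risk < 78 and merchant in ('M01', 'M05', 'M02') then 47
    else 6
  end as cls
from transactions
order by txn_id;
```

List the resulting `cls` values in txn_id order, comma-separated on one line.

1, 6, 6, 6, 1, 6, 17, 6, 6, 17

txn_id=900: risk < 43 or merchant = 'M02' → 1
txn_id=901: ELSE → 6
txn_id=902: ELSE → 6
txn_id=903: ELSE → 6
txn_id=904: risk < 43 or merchant = 'M02' → 1
txn_id=905: ELSE → 6
txn_id=906: risk < 16 and merchant in ('M06', 'M04') → 17
txn_id=907: ELSE → 6
txn_id=908: ELSE → 6
txn_id=909: risk < 16 and merchant in ('M06', 'M04') → 17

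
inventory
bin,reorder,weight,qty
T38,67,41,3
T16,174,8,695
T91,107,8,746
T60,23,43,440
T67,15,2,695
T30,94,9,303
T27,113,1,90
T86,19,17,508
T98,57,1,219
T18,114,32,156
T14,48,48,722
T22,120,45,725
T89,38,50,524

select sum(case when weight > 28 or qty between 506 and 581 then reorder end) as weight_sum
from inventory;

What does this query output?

bin=T38: ✓ → 67
bin=T16: ✗
bin=T91: ✗
bin=T60: ✓ → 23
bin=T67: ✗
bin=T30: ✗
bin=T27: ✗
bin=T86: ✓ → 19
bin=T98: ✗
bin=T18: ✓ → 114
bin=T14: ✓ → 48
bin=T22: ✓ → 120
bin=T89: ✓ → 38
weight_sum = 67 + 23 + 19 + 114 + 48 + 120 + 38 = 429

429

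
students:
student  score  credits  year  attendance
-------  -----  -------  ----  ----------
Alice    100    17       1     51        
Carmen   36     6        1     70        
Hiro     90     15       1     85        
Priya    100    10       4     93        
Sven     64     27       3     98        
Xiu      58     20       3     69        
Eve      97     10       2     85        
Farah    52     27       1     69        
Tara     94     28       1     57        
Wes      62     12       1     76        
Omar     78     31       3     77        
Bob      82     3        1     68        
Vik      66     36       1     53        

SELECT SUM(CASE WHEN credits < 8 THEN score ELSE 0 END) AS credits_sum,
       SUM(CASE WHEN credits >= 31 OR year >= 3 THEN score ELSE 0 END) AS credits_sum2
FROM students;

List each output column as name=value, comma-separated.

credits_sum=118, credits_sum2=366

[credits_sum: credits < 8]
student=Alice: ✗
student=Carmen: ✓ → 36
student=Hiro: ✗
student=Priya: ✗
student=Sven: ✗
student=Xiu: ✗
student=Eve: ✗
student=Farah: ✗
student=Tara: ✗
student=Wes: ✗
student=Omar: ✗
student=Bob: ✓ → 82
student=Vik: ✗
credits_sum = 36 + 82 = 118
—
[credits_sum2: credits >= 31 OR year >= 3]
student=Alice: ✗
student=Carmen: ✗
student=Hiro: ✗
student=Priya: ✓ → 100
student=Sven: ✓ → 64
student=Xiu: ✓ → 58
student=Eve: ✗
student=Farah: ✗
student=Tara: ✗
student=Wes: ✗
student=Omar: ✓ → 78
student=Bob: ✗
student=Vik: ✓ → 66
credits_sum2 = 100 + 64 + 58 + 78 + 66 = 366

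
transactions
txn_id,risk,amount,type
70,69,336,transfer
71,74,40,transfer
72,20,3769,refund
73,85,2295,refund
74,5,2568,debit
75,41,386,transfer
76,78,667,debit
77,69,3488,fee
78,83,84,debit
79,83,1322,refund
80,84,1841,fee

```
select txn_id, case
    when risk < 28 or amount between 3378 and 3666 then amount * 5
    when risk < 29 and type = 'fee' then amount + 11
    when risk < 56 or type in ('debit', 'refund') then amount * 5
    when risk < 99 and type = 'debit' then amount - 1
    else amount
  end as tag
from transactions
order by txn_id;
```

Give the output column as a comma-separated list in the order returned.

336, 40, 18845, 11475, 12840, 1930, 3335, 17440, 420, 6610, 1841

txn_id=70: ELSE → 336
txn_id=71: ELSE → 40
txn_id=72: risk < 28 or amount between 3378 and 3666 → 18845
txn_id=73: risk < 56 or type in ('debit', 'refund') → 11475
txn_id=74: risk < 28 or amount between 3378 and 3666 → 12840
txn_id=75: risk < 56 or type in ('debit', 'refund') → 1930
txn_id=76: risk < 56 or type in ('debit', 'refund') → 3335
txn_id=77: risk < 28 or amount between 3378 and 3666 → 17440
txn_id=78: risk < 56 or type in ('debit', 'refund') → 420
txn_id=79: risk < 56 or type in ('debit', 'refund') → 6610
txn_id=80: ELSE → 1841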